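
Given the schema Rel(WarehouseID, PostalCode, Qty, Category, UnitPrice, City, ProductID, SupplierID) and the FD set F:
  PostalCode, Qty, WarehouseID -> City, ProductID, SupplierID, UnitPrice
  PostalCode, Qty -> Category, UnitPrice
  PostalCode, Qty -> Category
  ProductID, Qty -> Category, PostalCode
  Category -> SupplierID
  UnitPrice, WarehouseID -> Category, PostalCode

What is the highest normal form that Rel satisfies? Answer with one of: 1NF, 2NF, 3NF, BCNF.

Candidate keys: {PostalCode, Qty, WarehouseID}, {ProductID, Qty, WarehouseID}, {Qty, UnitPrice, WarehouseID}. Prime attributes: {PostalCode, ProductID, Qty, UnitPrice, WarehouseID}.
PostalCode, Qty -> Category, UnitPrice: {PostalCode, Qty}⁺ = {Category, PostalCode, Qty, SupplierID, UnitPrice}, which is not all of the attributes, so the left side is not a superkey — BCNF is violated.
PostalCode, Qty -> Category, UnitPrice determines the non-prime attribute {Category} from a non-superkey — 3NF is violated.
{PostalCode, Qty} is a proper subset of the key {PostalCode, Qty, WarehouseID}, and {PostalCode, Qty}⁺ contains the non-prime attributes {Category, SupplierID} — a partial dependency, so 2NF is violated.

1NF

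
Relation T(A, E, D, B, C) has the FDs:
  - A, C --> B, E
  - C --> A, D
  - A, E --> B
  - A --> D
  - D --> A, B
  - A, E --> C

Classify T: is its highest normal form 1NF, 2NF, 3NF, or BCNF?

Candidate keys: {A, E}, {C}, {D, E}. Prime attributes: {A, C, D, E}.
A --> D breaks BCNF: {A}⁺ = {A, B, D}, so {A} is not a superkey.
D --> A, B has non-prime {B} on the right and a non-superkey on the left, so 3NF fails.
Since {A} ⊂ {A, E} and {A}⁺ ⊇ {B} with {B} non-prime, there is a partial dependency; 2NF fails.

1NF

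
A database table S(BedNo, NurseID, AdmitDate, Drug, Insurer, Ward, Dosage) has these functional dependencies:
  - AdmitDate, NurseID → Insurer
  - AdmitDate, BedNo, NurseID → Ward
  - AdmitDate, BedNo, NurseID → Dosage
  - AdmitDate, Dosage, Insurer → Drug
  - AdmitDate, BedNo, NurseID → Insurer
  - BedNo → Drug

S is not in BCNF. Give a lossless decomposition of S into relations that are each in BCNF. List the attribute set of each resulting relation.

Candidate key of the original relation: {AdmitDate, BedNo, NurseID}.
{AdmitDate, BedNo, Dosage, Drug, Insurer, NurseID, Ward}: {AdmitDate, NurseID} determines {AdmitDate, Insurer, NurseID} here but is not a superkey — split on AdmitDate, NurseID → Insurer, giving {AdmitDate, Insurer, NurseID} and {AdmitDate, BedNo, Dosage, Drug, NurseID, Ward}.
{AdmitDate, Insurer, NurseID}: every determinant is a superkey — BCNF.
{AdmitDate, BedNo, Dosage, Drug, NurseID, Ward}: {BedNo} determines {BedNo, Drug} here but is not a superkey — split on BedNo → Drug, giving {BedNo, Drug} and {AdmitDate, BedNo, Dosage, NurseID, Ward}.
{BedNo, Drug}: every determinant is a superkey — BCNF.
{AdmitDate, BedNo, Dosage, NurseID, Ward}: every determinant is a superkey — BCNF.

{AdmitDate, BedNo, Dosage, NurseID, Ward}; {AdmitDate, Insurer, NurseID}; {BedNo, Drug}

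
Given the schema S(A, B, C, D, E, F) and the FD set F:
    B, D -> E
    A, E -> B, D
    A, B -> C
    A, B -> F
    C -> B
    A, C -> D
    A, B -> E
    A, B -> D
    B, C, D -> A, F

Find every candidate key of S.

{A, B}⁺ = {A, B, C, D, E, F}, which is every attribute, so {A, B} is a candidate key.
{A, C}⁺ = {A, B, C, D, E, F}, which is every attribute, so {A, C} is a candidate key.
{A, E}⁺ = {A, B, C, D, E, F}, which is every attribute, so {A, E} is a candidate key.
{C, D}⁺ = {A, B, C, D, E, F}, which is every attribute, so {C, D} is a candidate key.
These are minimal and exhaustive — every other superkey contains one of them.

{A, B}, {A, C}, {A, E}, {C, D}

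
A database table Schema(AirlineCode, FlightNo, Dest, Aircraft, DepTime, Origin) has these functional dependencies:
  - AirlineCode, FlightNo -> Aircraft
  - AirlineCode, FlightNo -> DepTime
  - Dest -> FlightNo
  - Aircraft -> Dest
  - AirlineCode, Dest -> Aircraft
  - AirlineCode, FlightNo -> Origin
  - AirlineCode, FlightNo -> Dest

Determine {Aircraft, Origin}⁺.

Start with {Aircraft, Origin}.
Aircraft -> Dest applies; add {Dest} → now {Aircraft, Dest, Origin}.
Dest -> FlightNo applies; add {FlightNo} → now {Aircraft, Dest, FlightNo, Origin}.
No further FD applies.

{Aircraft, Dest, FlightNo, Origin}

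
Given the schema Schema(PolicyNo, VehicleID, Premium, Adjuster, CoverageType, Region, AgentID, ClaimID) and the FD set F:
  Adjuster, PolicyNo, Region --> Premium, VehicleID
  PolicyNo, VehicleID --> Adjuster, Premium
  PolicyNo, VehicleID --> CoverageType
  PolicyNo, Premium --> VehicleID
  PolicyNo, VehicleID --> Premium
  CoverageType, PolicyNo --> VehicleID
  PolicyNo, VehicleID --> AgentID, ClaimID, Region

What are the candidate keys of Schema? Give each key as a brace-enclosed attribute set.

{Adjuster, PolicyNo, Region}, {CoverageType, PolicyNo}, {PolicyNo, Premium}, {PolicyNo, VehicleID}

No FD produces {PolicyNo}, so it must be in every candidate key.
{CoverageType, PolicyNo}⁺ = {Adjuster, AgentID, ClaimID, CoverageType, PolicyNo, Premium, Region, VehicleID} — all of the relation — so {CoverageType, PolicyNo} is a candidate key.
{PolicyNo, Premium}⁺ = {Adjuster, AgentID, ClaimID, CoverageType, PolicyNo, Premium, Region, VehicleID} — all of the relation — so {PolicyNo, Premium} is a candidate key.
{PolicyNo, VehicleID}⁺ = {Adjuster, AgentID, ClaimID, CoverageType, PolicyNo, Premium, Region, VehicleID} — all of the relation — so {PolicyNo, VehicleID} is a candidate key.
{Adjuster, PolicyNo, Region}⁺ = {Adjuster, AgentID, ClaimID, CoverageType, PolicyNo, Premium, Region, VehicleID} — all of the relation — so {Adjuster, PolicyNo, Region} is a candidate key.
No proper subset of any of these is a key, and no other minimal superkey exists.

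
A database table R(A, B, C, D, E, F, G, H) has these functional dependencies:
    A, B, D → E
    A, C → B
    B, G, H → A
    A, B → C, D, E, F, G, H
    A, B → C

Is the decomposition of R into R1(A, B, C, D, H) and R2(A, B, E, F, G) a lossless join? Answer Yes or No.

R1 ∩ R2 = {A, B}; its closure under F is {A, B, C, D, E, F, G, H}.
Since R1 ⊆ {A, B, C, D, E, F, G, H}, the intersection is a superkey of R1; the decomposition is lossless.

Yes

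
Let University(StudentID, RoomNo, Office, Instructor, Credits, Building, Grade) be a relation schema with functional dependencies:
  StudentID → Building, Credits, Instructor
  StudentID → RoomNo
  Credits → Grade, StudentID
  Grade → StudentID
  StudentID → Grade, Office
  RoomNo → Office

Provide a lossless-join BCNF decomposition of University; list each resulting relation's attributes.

{Building, Credits, Grade, Instructor, RoomNo, StudentID}; {Office, RoomNo}

Candidate keys of the original relation: {Credits}, {Grade}, {StudentID}.
In {Building, Credits, Grade, Instructor, Office, RoomNo, StudentID}, {RoomNo} is not a superkey ({RoomNo}⁺ restricted to this set is {Office, RoomNo}), so split on RoomNo → Office into {Office, RoomNo} and {Building, Credits, Grade, Instructor, RoomNo, StudentID}.
{Office, RoomNo}: every determinant is a superkey — BCNF.
{Building, Credits, Grade, Instructor, RoomNo, StudentID}: every determinant is a superkey — BCNF.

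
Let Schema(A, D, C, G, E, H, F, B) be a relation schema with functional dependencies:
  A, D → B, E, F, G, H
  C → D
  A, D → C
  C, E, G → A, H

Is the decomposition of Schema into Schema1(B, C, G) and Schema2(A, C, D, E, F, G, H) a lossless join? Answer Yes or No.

No

The shared attributes are {C, G} and {C, G}⁺ = {C, D, G}.
Neither Schema1 nor Schema2 is contained in that closure, so the decomposition is lossy.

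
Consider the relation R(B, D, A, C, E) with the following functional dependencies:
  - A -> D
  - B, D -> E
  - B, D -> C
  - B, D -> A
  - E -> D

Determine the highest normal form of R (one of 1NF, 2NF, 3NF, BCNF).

3NF

Candidate keys: {A, B}, {B, D}, {B, E}. Prime attributes: {A, B, D, E}.
A -> D: {A}⁺ = {A, D}, which is not all of the attributes, so the left side is not a superkey — BCNF is violated.
But every attribute on its right side ({D}) is prime, and the same holds for every other non-superkey FD, so 3NF still holds.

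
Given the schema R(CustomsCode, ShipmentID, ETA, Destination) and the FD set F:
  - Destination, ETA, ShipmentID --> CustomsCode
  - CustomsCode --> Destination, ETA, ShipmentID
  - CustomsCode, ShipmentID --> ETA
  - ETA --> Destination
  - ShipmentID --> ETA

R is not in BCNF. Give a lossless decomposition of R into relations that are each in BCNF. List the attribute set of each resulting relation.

{CustomsCode, ETA, ShipmentID}; {Destination, ETA}

Candidate keys of the original relation: {CustomsCode}, {ShipmentID}.
{CustomsCode, Destination, ETA, ShipmentID}: {ETA} determines {Destination, ETA} here but is not a superkey — split on ETA --> Destination, giving {Destination, ETA} and {CustomsCode, ETA, ShipmentID}.
{Destination, ETA} is in BCNF.
{CustomsCode, ETA, ShipmentID} is in BCNF.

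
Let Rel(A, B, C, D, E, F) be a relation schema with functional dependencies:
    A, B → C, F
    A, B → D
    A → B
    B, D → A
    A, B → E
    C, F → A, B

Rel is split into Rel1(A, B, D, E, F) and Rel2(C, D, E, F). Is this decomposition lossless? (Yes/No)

Rel1 ∩ Rel2 = {D, E, F}; its closure under F is {D, E, F}.
Rel1 ⊄ {D, E, F} and Rel2 ⊄ {D, E, F}, so the split is lossy.

No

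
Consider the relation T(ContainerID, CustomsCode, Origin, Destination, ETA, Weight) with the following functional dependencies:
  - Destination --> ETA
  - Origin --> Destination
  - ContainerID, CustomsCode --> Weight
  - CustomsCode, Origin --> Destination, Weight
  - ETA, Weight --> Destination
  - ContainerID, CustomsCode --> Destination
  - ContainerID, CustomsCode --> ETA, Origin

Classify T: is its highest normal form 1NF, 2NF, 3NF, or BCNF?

2NF

Candidate key: {ContainerID, CustomsCode}. Prime attributes: {ContainerID, CustomsCode}.
Destination --> ETA: {Destination}⁺ = {Destination, ETA}, which is not all of the attributes, so the left side is not a superkey — BCNF is violated.
Destination --> ETA determines the non-prime attribute {ETA} from a non-superkey — 3NF is violated.
Checking every proper subset of each key, none determines a non-prime attribute — 2NF is satisfied.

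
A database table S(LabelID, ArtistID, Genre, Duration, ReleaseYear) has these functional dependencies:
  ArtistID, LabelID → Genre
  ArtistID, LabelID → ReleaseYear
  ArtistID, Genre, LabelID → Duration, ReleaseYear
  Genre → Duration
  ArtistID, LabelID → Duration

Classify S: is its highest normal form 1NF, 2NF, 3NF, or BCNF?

Candidate key: {ArtistID, LabelID}. Prime attributes: {ArtistID, LabelID}.
Genre → Duration breaks BCNF: {Genre}⁺ = {Duration, Genre}, so {Genre} is not a superkey.
Genre → Duration determines the non-prime attribute {Duration} from a non-superkey — 3NF is violated.
No non-prime attribute depends on a proper subset of any candidate key, so 2NF holds.

2NF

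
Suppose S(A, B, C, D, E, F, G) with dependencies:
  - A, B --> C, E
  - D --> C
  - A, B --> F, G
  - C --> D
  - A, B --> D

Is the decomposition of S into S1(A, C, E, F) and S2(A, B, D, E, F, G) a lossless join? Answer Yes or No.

Common attributes: {A, E, F}; their closure is {A, E, F}.
The closure covers neither S1 nor S2 entirely; the join is not lossless.

No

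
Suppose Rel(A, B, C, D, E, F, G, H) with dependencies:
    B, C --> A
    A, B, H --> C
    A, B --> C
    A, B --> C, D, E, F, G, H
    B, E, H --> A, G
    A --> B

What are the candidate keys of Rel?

{A}⁺ = {A, B, C, D, E, F, G, H}, which is every attribute, so {A} is a candidate key.
{B, C}⁺ = {A, B, C, D, E, F, G, H}, which is every attribute, so {B, C} is a candidate key.
{B, E, H}⁺ = {A, B, C, D, E, F, G, H}, which is every attribute, so {B, E, H} is a candidate key.
These are minimal and exhaustive — every other superkey contains one of them.

{A}, {B, C}, {B, E, H}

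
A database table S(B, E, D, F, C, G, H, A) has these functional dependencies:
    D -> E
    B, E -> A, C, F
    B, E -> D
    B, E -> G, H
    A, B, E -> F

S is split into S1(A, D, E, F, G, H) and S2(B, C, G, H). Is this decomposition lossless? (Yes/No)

No

S1 ∩ S2 = {G, H}; its closure under F is {G, H}.
S1 ⊄ {G, H} and S2 ⊄ {G, H}, so the split is lossy.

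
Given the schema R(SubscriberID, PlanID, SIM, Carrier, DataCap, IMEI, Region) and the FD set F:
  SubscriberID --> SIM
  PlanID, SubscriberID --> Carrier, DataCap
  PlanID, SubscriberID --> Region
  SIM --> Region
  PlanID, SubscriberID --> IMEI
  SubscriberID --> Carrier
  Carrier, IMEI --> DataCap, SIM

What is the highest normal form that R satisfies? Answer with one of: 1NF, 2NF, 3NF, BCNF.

Candidate key: {PlanID, SubscriberID}. Prime attributes: {PlanID, SubscriberID}.
SubscriberID --> SIM: {SubscriberID}⁺ = {Carrier, Region, SIM, SubscriberID}, which is not all of the attributes, so the left side is not a superkey — BCNF is violated.
Because {SIM} is non-prime and the left side of SubscriberID --> SIM is not a superkey, the relation is not in 3NF.
Since {SubscriberID} ⊂ {PlanID, SubscriberID} and {SubscriberID}⁺ ⊇ {Carrier, Region, SIM} with {Carrier, Region, SIM} non-prime, there is a partial dependency; 2NF fails.

1NF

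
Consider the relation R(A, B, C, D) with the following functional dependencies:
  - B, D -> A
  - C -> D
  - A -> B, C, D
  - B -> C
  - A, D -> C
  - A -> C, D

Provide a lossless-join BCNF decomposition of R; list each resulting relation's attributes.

{A, B, C}; {C, D}

Candidate keys of the original relation: {A}, {B}.
{A, B, C, D}: {C} determines {C, D} here but is not a superkey — split on C -> D, giving {C, D} and {A, B, C}.
{C, D} has no BCNF violation.
{A, B, C} has no BCNF violation.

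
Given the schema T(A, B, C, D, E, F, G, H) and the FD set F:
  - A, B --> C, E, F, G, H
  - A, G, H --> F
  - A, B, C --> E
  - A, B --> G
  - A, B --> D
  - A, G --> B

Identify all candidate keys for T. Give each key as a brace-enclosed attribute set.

{A, B}, {A, G}

Attributes never on any right-hand side: {A} — every candidate key must contain it.
{A, B}⁺ = {A, B, C, D, E, F, G, H}, which is every attribute, so {A, B} is a candidate key.
{A, G}⁺ = {A, B, C, D, E, F, G, H}, which is every attribute, so {A, G} is a candidate key.
Any other superkey properly contains one of these, so there are no further candidate keys.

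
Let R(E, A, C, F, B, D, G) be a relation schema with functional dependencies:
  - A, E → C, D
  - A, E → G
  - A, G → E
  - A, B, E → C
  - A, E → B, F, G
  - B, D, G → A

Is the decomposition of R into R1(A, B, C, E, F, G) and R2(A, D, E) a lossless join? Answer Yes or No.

R1 ∩ R2 = {A, E}; its closure under F is {A, B, C, D, E, F, G}.
Since R1 ⊆ {A, B, C, D, E, F, G}, the intersection is a superkey of R1; the decomposition is lossless.

Yes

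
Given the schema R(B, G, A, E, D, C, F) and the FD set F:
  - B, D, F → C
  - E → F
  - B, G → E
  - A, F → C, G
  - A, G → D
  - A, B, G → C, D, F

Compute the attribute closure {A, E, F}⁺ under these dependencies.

Start with {A, E, F}.
A, F → C, G applies; add {C, G} → now {A, C, E, F, G}.
A, G → D applies; add {D} → now {A, C, D, E, F, G}.
No further FD applies.

{A, C, D, E, F, G}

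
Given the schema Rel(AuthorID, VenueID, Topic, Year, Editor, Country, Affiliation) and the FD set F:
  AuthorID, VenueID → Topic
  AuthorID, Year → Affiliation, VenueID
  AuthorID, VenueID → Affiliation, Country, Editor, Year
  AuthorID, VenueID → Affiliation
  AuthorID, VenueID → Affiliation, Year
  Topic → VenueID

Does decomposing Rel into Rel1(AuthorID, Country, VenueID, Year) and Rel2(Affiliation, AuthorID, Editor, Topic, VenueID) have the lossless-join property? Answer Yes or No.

Yes

Rel1 ∩ Rel2 = {AuthorID, VenueID}; its closure under F is {Affiliation, AuthorID, Country, Editor, Topic, VenueID, Year}.
This includes all of Rel1, so the common attributes are a superkey of Rel1 — the join is lossless.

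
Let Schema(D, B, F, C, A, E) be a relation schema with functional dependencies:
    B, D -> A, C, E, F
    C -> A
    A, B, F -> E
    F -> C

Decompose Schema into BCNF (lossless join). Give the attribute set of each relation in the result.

Candidate key of the original relation: {B, D}.
Within {A, B, C, D, E, F}: {C}⁺ ∩ {A, B, C, D, E, F} = {A, C}, not the whole set, so C -> A violates BCNF; decompose into {A, C} and {B, C, D, E, F}.
{A, C} is in BCNF.
Within {B, C, D, E, F}: {F}⁺ ∩ {B, C, D, E, F} = {C, F}, not the whole set, so F -> C violates BCNF; decompose into {C, F} and {B, D, E, F}.
{C, F} is in BCNF.
Within {B, D, E, F}: {B, F}⁺ ∩ {B, D, E, F} = {B, E, F}, not the whole set, so B, F -> E violates BCNF; decompose into {B, E, F} and {B, D, F}.
{B, E, F} is in BCNF.
{B, D, F} is in BCNF.

{A, C}; {B, D, F}; {B, E, F}; {C, F}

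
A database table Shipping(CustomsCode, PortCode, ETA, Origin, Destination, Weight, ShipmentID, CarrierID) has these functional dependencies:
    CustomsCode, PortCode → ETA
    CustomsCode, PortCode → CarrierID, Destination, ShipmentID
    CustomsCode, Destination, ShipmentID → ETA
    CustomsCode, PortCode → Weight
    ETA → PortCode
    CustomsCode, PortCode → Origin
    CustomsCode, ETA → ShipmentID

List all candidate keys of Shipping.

Attributes never on any right-hand side: {CustomsCode} — every candidate key must contain it.
{CustomsCode, ETA}⁺ = {CarrierID, CustomsCode, Destination, ETA, Origin, PortCode, ShipmentID, Weight}, which is every attribute, so {CustomsCode, ETA} is a candidate key.
{CustomsCode, PortCode}⁺ = {CarrierID, CustomsCode, Destination, ETA, Origin, PortCode, ShipmentID, Weight}, which is every attribute, so {CustomsCode, PortCode} is a candidate key.
{CustomsCode, Destination, ShipmentID}⁺ = {CarrierID, CustomsCode, Destination, ETA, Origin, PortCode, ShipmentID, Weight}, which is every attribute, so {CustomsCode, Destination, ShipmentID} is a candidate key.
No proper subset of any of these is a key, and no other minimal superkey exists.

{CustomsCode, Destination, ShipmentID}, {CustomsCode, ETA}, {CustomsCode, PortCode}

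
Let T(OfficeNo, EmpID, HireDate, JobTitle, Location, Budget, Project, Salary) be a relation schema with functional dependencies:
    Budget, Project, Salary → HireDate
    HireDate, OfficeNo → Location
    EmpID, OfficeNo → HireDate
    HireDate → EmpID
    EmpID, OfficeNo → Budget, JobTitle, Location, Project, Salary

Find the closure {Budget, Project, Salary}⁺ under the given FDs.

Start with {Budget, Project, Salary}.
Budget, Project, Salary → HireDate applies; add {HireDate} → now {Budget, HireDate, Project, Salary}.
HireDate → EmpID applies; add {EmpID} → now {Budget, EmpID, HireDate, Project, Salary}.
No further FD applies.

{Budget, EmpID, HireDate, Project, Salary}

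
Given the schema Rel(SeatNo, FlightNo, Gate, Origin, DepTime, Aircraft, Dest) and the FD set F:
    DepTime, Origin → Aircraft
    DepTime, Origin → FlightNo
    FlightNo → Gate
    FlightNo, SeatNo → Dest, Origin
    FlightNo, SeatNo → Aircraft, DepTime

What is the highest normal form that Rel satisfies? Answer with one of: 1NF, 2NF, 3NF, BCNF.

1NF

Candidate keys: {DepTime, Origin, SeatNo}, {FlightNo, SeatNo}. Prime attributes: {DepTime, FlightNo, Origin, SeatNo}.
DepTime, Origin → Aircraft: {DepTime, Origin}⁺ = {Aircraft, DepTime, FlightNo, Gate, Origin}, which is not all of the attributes, so the left side is not a superkey — BCNF is violated.
DepTime, Origin → Aircraft has non-prime {Aircraft} on the right and a non-superkey on the left, so 3NF fails.
{FlightNo} is a proper subset of the key {FlightNo, SeatNo}, and {FlightNo}⁺ contains the non-prime attribute {Gate} — a partial dependency, so 2NF is violated.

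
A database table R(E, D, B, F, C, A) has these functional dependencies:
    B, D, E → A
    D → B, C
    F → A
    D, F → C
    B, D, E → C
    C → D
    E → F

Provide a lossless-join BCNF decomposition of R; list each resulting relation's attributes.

{A, F}; {B, C, D}; {D, E}; {E, F}

Candidate keys of the original relation: {C, E}, {D, E}.
{A, B, C, D, E, F}: {D} determines {B, C, D} here but is not a superkey — split on D → B, C, giving {B, C, D} and {A, D, E, F}.
{B, C, D} has no BCNF violation.
{A, D, E, F}: {F} determines {A, F} here but is not a superkey — split on F → A, giving {A, F} and {D, E, F}.
{A, F} has no BCNF violation.
{D, E, F}: {E} determines {E, F} here but is not a superkey — split on E → F, giving {E, F} and {D, E}.
{E, F} has no BCNF violation.
{D, E} has no BCNF violation.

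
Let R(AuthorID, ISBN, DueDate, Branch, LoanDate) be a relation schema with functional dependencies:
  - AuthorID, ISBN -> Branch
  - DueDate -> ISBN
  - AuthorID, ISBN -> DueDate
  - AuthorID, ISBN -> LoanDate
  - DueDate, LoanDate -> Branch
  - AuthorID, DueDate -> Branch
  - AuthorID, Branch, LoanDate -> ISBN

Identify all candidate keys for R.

Attributes never on any right-hand side: {AuthorID} — every candidate key must contain it.
{AuthorID, DueDate}⁺ = {AuthorID, Branch, DueDate, ISBN, LoanDate}, which is every attribute, so {AuthorID, DueDate} is a candidate key.
{AuthorID, ISBN}⁺ = {AuthorID, Branch, DueDate, ISBN, LoanDate}, which is every attribute, so {AuthorID, ISBN} is a candidate key.
{AuthorID, Branch, LoanDate}⁺ = {AuthorID, Branch, DueDate, ISBN, LoanDate}, which is every attribute, so {AuthorID, Branch, LoanDate} is a candidate key.
No proper subset of any of these is a key, and no other minimal superkey exists.

{AuthorID, Branch, LoanDate}, {AuthorID, DueDate}, {AuthorID, ISBN}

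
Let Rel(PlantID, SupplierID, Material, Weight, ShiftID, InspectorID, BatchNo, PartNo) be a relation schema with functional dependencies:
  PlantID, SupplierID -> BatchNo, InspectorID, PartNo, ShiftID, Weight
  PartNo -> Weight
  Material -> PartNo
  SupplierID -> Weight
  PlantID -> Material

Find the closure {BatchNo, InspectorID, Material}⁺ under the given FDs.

Start with {BatchNo, InspectorID, Material}.
Material -> PartNo applies; add {PartNo} → now {BatchNo, InspectorID, Material, PartNo}.
PartNo -> Weight applies; add {Weight} → now {BatchNo, InspectorID, Material, PartNo, Weight}.
No further FD applies.

{BatchNo, InspectorID, Material, PartNo, Weight}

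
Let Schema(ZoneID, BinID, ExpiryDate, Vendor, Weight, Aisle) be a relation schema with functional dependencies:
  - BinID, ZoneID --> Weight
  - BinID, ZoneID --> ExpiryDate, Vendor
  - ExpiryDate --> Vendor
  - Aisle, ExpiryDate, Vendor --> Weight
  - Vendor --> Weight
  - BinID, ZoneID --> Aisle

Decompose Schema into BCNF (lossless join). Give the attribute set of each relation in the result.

Candidate key of the original relation: {BinID, ZoneID}.
{Aisle, BinID, ExpiryDate, Vendor, Weight, ZoneID}: {ExpiryDate} determines {ExpiryDate, Vendor, Weight} here but is not a superkey — split on ExpiryDate --> Vendor, Weight, giving {ExpiryDate, Vendor, Weight} and {Aisle, BinID, ExpiryDate, ZoneID}.
{ExpiryDate, Vendor, Weight}: {Vendor} determines {Vendor, Weight} here but is not a superkey — split on Vendor --> Weight, giving {Vendor, Weight} and {ExpiryDate, Vendor}.
{Vendor, Weight} has no BCNF violation.
{ExpiryDate, Vendor} has no BCNF violation.
{Aisle, BinID, ExpiryDate, ZoneID} has no BCNF violation.

{Aisle, BinID, ExpiryDate, ZoneID}; {ExpiryDate, Vendor}; {Vendor, Weight}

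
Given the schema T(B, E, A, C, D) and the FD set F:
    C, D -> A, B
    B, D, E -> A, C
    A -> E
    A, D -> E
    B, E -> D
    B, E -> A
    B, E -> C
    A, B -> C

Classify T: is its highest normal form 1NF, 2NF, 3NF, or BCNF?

3NF

Candidate keys: {A, B}, {B, E}, {C, D}. Prime attributes: {A, B, C, D, E}.
A -> E: {A}⁺ = {A, E}, which is not all of the attributes, so the left side is not a superkey — BCNF is violated.
But every attribute on its right side ({E}) is prime, and the same holds for every other non-superkey FD, so 3NF still holds.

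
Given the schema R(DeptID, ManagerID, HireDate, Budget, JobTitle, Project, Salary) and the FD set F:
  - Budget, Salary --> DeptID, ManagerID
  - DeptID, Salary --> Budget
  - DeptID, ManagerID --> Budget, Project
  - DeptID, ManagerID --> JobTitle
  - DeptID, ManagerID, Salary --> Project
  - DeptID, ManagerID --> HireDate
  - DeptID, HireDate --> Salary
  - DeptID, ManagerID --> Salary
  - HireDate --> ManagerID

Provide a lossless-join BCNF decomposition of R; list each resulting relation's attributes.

Candidate keys of the original relation: {Budget, Salary}, {DeptID, HireDate}, {DeptID, ManagerID}, {DeptID, Salary}.
{Budget, DeptID, HireDate, JobTitle, ManagerID, Project, Salary}: {HireDate} determines {HireDate, ManagerID} here but is not a superkey — split on HireDate --> ManagerID, giving {HireDate, ManagerID} and {Budget, DeptID, HireDate, JobTitle, Project, Salary}.
{HireDate, ManagerID} has no BCNF violation.
{Budget, DeptID, HireDate, JobTitle, Project, Salary} has no BCNF violation.

{Budget, DeptID, HireDate, JobTitle, Project, Salary}; {HireDate, ManagerID}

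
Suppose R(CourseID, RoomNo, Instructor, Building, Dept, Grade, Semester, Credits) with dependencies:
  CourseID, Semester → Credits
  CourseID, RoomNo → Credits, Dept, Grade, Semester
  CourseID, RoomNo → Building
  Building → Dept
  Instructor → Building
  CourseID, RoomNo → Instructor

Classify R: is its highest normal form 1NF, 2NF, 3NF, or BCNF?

2NF

Candidate key: {CourseID, RoomNo}. Prime attributes: {CourseID, RoomNo}.
For CourseID, Semester → Credits we have {CourseID, Semester}⁺ = {CourseID, Credits, Semester}; {CourseID, Semester} is not a superkey, so BCNF fails.
CourseID, Semester → Credits determines the non-prime attribute {Credits} from a non-superkey — 3NF is violated.
No non-prime attribute depends on a proper subset of any candidate key, so 2NF holds.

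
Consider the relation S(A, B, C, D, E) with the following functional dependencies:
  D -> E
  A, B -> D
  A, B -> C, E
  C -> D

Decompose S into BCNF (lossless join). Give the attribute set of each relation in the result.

{A, B, C}; {C, D}; {D, E}

Candidate key of the original relation: {A, B}.
In {A, B, C, D, E}, {D} is not a superkey ({D}⁺ restricted to this set is {D, E}), so split on D -> E into {D, E} and {A, B, C, D}.
{D, E} is in BCNF.
In {A, B, C, D}, {C} is not a superkey ({C}⁺ restricted to this set is {C, D}), so split on C -> D into {C, D} and {A, B, C}.
{C, D} is in BCNF.
{A, B, C} is in BCNF.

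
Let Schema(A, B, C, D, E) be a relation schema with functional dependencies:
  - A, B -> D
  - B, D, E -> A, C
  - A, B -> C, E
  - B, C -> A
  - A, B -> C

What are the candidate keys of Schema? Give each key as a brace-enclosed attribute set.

No FD produces {B}, so it must be in every candidate key.
{A, B} is a candidate key since {A, B}⁺ = {A, B, C, D, E} covers every attribute.
{B, C} is a candidate key since {B, C}⁺ = {A, B, C, D, E} covers every attribute.
{B, D, E} is a candidate key since {B, D, E}⁺ = {A, B, C, D, E} covers every attribute.
No proper subset of any of these is a key, and no other minimal superkey exists.

{A, B}, {B, C}, {B, D, E}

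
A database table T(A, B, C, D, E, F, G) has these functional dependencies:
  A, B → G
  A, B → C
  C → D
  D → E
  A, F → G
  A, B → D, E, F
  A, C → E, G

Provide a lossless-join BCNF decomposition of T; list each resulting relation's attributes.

{A, B, C, F}; {A, F, G}; {C, D}; {D, E}

Candidate key of the original relation: {A, B}.
{A, B, C, D, E, F, G}: {C} determines {C, D, E} here but is not a superkey — split on C → D, E, giving {C, D, E} and {A, B, C, F, G}.
{C, D, E}: {D} determines {D, E} here but is not a superkey — split on D → E, giving {D, E} and {C, D}.
{D, E} is in BCNF.
{C, D} is in BCNF.
{A, B, C, F, G}: {A, F} determines {A, F, G} here but is not a superkey — split on A, F → G, giving {A, F, G} and {A, B, C, F}.
{A, F, G} is in BCNF.
{A, B, C, F} is in BCNF.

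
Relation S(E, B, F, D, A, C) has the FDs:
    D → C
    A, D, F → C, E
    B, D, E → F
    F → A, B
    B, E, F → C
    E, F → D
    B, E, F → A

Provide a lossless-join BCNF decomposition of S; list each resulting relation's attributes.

{A, B, F}; {C, D}; {D, E, F}

Candidate keys of the original relation: {B, D, E}, {D, F}, {E, F}.
Within {A, B, C, D, E, F}: {D}⁺ ∩ {A, B, C, D, E, F} = {C, D}, not the whole set, so D → C violates BCNF; decompose into {C, D} and {A, B, D, E, F}.
{C, D}: every determinant is a superkey — BCNF.
Within {A, B, D, E, F}: {F}⁺ ∩ {A, B, D, E, F} = {A, B, F}, not the whole set, so F → A, B violates BCNF; decompose into {A, B, F} and {D, E, F}.
{A, B, F}: every determinant is a superkey — BCNF.
{D, E, F}: every determinant is a superkey — BCNF.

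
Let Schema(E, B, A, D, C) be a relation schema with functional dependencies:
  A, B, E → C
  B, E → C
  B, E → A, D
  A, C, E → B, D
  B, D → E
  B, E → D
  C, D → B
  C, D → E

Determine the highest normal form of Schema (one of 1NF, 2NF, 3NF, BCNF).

Candidate keys: {A, C, E}, {B, D}, {B, E}, {C, D}. Prime attributes: {A, B, C, D, E}.
Each dependency's left side is a superkey — BCNF holds.

BCNF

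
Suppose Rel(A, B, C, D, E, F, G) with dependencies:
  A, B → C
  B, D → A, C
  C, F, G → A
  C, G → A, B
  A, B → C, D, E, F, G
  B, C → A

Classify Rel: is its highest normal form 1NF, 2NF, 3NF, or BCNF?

Candidate keys: {A, B}, {B, C}, {B, D}, {C, G}. Prime attributes: {A, B, C, D, G}.
Every FD has a superkey on the left, so the relation is in BCNF.

BCNF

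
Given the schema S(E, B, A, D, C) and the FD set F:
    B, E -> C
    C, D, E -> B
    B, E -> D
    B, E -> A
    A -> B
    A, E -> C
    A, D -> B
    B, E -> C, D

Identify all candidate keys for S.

Attributes never on any right-hand side: {E} — every candidate key must contain it.
{A, E}⁺ = {A, B, C, D, E} — all of the relation — so {A, E} is a candidate key.
{B, E}⁺ = {A, B, C, D, E} — all of the relation — so {B, E} is a candidate key.
{C, D, E}⁺ = {A, B, C, D, E} — all of the relation — so {C, D, E} is a candidate key.
No proper subset of any of these is a key, and no other minimal superkey exists.

{A, E}, {B, E}, {C, D, E}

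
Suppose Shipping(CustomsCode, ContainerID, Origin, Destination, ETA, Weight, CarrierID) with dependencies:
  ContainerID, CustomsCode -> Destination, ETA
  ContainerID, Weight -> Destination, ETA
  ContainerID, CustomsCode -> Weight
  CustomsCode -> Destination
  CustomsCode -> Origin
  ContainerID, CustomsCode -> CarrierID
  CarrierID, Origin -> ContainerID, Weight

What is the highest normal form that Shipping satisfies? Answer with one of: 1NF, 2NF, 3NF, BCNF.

1NF

Candidate keys: {CarrierID, CustomsCode}, {ContainerID, CustomsCode}. Prime attributes: {CarrierID, ContainerID, CustomsCode}.
For ContainerID, Weight -> Destination, ETA we have {ContainerID, Weight}⁺ = {ContainerID, Destination, ETA, Weight}; {ContainerID, Weight} is not a superkey, so BCNF fails.
ContainerID, Weight -> Destination, ETA determines the non-prime attributes {Destination, ETA} from a non-superkey — 3NF is violated.
The proper key subset {CustomsCode} of {CarrierID, CustomsCode} determines non-prime {Destination, Origin}, so the relation is not even in 2NF.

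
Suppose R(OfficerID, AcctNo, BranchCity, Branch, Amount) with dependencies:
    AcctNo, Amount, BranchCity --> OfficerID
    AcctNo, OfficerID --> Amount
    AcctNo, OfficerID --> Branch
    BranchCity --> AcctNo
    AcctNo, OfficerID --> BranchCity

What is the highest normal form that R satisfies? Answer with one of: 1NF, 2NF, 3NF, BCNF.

3NF

Candidate keys: {AcctNo, OfficerID}, {Amount, BranchCity}, {BranchCity, OfficerID}. Prime attributes: {AcctNo, Amount, BranchCity, OfficerID}.
BranchCity --> AcctNo: {BranchCity}⁺ = {AcctNo, BranchCity}, which is not all of the attributes, so the left side is not a superkey — BCNF is violated.
But every attribute on its right side ({AcctNo}) is prime, and the same holds for every other non-superkey FD, so 3NF still holds.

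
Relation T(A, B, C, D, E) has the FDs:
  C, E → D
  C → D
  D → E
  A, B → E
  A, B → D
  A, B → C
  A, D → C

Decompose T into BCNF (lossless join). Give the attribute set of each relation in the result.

{A, B, C}; {C, D}; {C, E}; {D, E}

Candidate key of the original relation: {A, B}.
Within {A, B, C, D, E}: {C, E}⁺ ∩ {A, B, C, D, E} = {C, D, E}, not the whole set, so C, E → D violates BCNF; decompose into {C, D, E} and {A, B, C, E}.
Within {C, D, E}: {D}⁺ ∩ {C, D, E} = {D, E}, not the whole set, so D → E violates BCNF; decompose into {D, E} and {C, D}.
{D, E} is in BCNF.
{C, D} is in BCNF.
Within {A, B, C, E}: {C}⁺ ∩ {A, B, C, E} = {C, E}, not the whole set, so C → E violates BCNF; decompose into {C, E} and {A, B, C}.
{C, E} is in BCNF.
{A, B, C} is in BCNF.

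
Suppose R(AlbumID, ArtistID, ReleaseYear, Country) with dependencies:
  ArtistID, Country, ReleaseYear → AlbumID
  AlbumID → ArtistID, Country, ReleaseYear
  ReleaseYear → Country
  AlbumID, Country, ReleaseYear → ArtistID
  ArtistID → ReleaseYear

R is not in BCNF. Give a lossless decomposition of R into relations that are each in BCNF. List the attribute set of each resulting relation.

{AlbumID, ArtistID, ReleaseYear}; {Country, ReleaseYear}

Candidate keys of the original relation: {AlbumID}, {ArtistID}.
In {AlbumID, ArtistID, Country, ReleaseYear}, {ReleaseYear} is not a superkey ({ReleaseYear}⁺ restricted to this set is {Country, ReleaseYear}), so split on ReleaseYear → Country into {Country, ReleaseYear} and {AlbumID, ArtistID, ReleaseYear}.
{Country, ReleaseYear} is in BCNF.
{AlbumID, ArtistID, ReleaseYear} is in BCNF.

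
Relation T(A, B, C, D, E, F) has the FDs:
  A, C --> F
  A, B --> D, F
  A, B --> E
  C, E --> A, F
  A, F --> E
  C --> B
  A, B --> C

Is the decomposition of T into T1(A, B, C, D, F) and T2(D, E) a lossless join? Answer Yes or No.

No

Common attributes: {D}; their closure is {D}.
Neither T1 nor T2 is contained in that closure, so the decomposition is lossy.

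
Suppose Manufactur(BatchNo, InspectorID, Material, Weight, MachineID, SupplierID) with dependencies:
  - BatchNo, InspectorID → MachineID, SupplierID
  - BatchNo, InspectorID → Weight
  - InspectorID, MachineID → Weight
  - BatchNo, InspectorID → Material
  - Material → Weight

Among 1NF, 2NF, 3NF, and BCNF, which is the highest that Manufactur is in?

2NF

Candidate key: {BatchNo, InspectorID}. Prime attributes: {BatchNo, InspectorID}.
InspectorID, MachineID → Weight: {InspectorID, MachineID}⁺ = {InspectorID, MachineID, Weight}, which is not all of the attributes, so the left side is not a superkey — BCNF is violated.
InspectorID, MachineID → Weight has non-prime {Weight} on the right and a non-superkey on the left, so 3NF fails.
Checking every proper subset of each key, none determines a non-prime attribute — 2NF is satisfied.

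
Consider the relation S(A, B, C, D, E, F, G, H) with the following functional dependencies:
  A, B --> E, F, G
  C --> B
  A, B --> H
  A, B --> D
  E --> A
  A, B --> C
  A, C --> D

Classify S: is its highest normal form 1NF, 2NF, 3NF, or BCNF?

3NF

Candidate keys: {A, B}, {A, C}, {B, E}, {C, E}. Prime attributes: {A, B, C, E}.
C --> B breaks BCNF: {C}⁺ = {B, C}, so {C} is not a superkey.
Since {B} ⊆ prime attributes and every other non-superkey FD also has a prime right side, the schema is in 3NF.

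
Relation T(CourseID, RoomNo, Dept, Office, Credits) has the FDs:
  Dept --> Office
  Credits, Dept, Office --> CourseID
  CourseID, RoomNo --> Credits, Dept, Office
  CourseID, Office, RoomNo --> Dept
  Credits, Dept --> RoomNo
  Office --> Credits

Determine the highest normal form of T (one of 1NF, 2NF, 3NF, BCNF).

2NF

Candidate keys: {CourseID, RoomNo}, {Dept}. Prime attributes: {CourseID, Dept, RoomNo}.
For Office --> Credits we have {Office}⁺ = {Credits, Office}; {Office} is not a superkey, so BCNF fails.
Office --> Credits determines the non-prime attribute {Credits} from a non-superkey — 3NF is violated.
Checking every proper subset of each key, none determines a non-prime attribute — 2NF is satisfied.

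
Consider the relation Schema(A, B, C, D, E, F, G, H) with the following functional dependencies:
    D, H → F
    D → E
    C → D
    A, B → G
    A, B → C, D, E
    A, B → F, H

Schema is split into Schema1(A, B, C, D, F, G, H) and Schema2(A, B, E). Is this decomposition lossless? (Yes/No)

The shared attributes are {A, B} and {A, B}⁺ = {A, B, C, D, E, F, G, H}.
Schema1 is contained in that closure, so Schema1 ∩ Schema2 → Schema1 holds and the join is lossless.

Yes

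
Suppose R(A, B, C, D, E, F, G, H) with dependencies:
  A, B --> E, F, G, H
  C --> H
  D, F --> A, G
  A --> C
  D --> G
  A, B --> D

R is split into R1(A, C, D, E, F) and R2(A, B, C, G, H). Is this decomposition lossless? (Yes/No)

R1 ∩ R2 = {A, C}; its closure under F is {A, C, H}.
R1 ⊄ {A, C, H} and R2 ⊄ {A, C, H}, so the split is lossy.

No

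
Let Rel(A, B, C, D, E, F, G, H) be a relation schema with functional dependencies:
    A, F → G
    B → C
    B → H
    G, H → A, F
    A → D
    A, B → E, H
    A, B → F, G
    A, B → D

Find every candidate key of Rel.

No FD produces {B}, so it must be in every candidate key.
Closure of {A, B} is {A, B, C, D, E, F, G, H}, the whole schema; {A, B} is a candidate key.
Closure of {B, G} is {A, B, C, D, E, F, G, H}, the whole schema; {B, G} is a candidate key.
No proper subset of any of these is a key, and no other minimal superkey exists.

{A, B}, {B, G}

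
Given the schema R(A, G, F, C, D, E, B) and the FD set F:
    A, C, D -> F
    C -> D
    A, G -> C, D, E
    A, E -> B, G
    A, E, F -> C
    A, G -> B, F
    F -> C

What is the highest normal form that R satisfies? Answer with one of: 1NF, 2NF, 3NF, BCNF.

Candidate keys: {A, E}, {A, G}. Prime attributes: {A, E, G}.
A, C, D -> F breaks BCNF: {A, C, D}⁺ = {A, C, D, F}, so {A, C, D} is not a superkey.
A, C, D -> F has non-prime {F} on the right and a non-superkey on the left, so 3NF fails.
No non-prime attribute depends on a proper subset of any candidate key, so 2NF holds.

2NF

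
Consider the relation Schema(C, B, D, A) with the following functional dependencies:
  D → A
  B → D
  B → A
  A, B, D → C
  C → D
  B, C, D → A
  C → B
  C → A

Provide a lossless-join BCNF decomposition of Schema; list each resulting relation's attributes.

Candidate keys of the original relation: {B}, {C}.
{A, B, C, D}: {D} determines {A, D} here but is not a superkey — split on D → A, giving {A, D} and {B, C, D}.
{A, D} is in BCNF.
{B, C, D} is in BCNF.

{A, D}; {B, C, D}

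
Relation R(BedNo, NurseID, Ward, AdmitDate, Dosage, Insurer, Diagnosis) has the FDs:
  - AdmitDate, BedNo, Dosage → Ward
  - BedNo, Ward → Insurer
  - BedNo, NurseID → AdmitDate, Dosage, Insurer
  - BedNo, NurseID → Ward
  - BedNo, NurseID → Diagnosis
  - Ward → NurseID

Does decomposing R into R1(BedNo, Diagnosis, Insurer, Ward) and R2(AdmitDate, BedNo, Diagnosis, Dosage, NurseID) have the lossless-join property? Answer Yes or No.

No

R1 ∩ R2 = {BedNo, Diagnosis}; its closure under F is {BedNo, Diagnosis}.
R1 ⊄ {BedNo, Diagnosis} and R2 ⊄ {BedNo, Diagnosis}, so the split is lossy.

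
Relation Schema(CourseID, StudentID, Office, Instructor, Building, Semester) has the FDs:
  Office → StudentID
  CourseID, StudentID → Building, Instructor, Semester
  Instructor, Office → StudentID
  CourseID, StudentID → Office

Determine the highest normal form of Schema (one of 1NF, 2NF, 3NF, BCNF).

Candidate keys: {CourseID, Office}, {CourseID, StudentID}. Prime attributes: {CourseID, Office, StudentID}.
Office → StudentID breaks BCNF: {Office}⁺ = {Office, StudentID}, so {Office} is not a superkey.
But every attribute on its right side ({StudentID}) is prime, and the same holds for every other non-superkey FD, so 3NF still holds.

3NF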